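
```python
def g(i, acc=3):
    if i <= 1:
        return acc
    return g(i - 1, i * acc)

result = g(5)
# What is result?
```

Accumulator trace (n, acc): (5, 3) -> (4, 15) -> (3, 60) -> (2, 180) -> (1, 360) -> return 360

Answer: 360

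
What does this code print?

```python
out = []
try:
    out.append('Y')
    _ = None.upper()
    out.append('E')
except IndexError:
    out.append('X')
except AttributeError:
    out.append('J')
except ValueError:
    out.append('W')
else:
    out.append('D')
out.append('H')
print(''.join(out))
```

Execution trace: 'Y' (try body) → 'J' (except AttributeError) → 'H' (after the try/except). Output: YJH

Answer: YJH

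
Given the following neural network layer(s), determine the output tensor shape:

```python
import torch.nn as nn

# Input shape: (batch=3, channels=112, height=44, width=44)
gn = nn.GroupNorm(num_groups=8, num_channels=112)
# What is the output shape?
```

Input: (3, 112, 44, 44) -> Output: (3, 112, 44, 44)

Answer: (3, 112, 44, 44)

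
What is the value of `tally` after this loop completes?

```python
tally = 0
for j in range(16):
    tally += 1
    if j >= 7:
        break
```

Loop breaks when j reaches 7, tally is 8
`tally` takes the values: 0 → 1 → 2 → 3 → 4 → 5 → 6 → 7 → 8

Answer: 8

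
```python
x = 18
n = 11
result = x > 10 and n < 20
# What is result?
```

Trace:
`x = 18` → x = 18
`n = 11` → n = 11
`result = x > 10 and n < 20` → result = True
So result = True

Answer: True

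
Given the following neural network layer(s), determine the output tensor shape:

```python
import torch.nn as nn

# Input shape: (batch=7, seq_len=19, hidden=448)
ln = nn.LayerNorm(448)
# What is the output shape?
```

Input: (7, 19, 448) -> Output: (7, 19, 448)

Answer: (7, 19, 448)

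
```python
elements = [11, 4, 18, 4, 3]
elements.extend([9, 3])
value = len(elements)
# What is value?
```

Trace:
`elements = [11, 4, 18, 4, 3]` → elements = [11, 4, 18, 4, 3]
`elements.extend([9, 3])` → elements = [11, 4, 18, 4, 3, 9, 3]
`value = len(elements)` → value = 7
So value = 7

Answer: 7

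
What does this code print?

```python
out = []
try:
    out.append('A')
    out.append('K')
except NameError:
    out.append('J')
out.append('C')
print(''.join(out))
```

Execution trace: 'A' (try body) → 'K' (try body, no exception) → 'C' (after the try/except). Output: AKC

Answer: AKC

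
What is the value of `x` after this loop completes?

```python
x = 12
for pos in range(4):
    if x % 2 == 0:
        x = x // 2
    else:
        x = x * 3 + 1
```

Collatz-style transformation from 12
`x` takes the values: 12 → 6 → 3 → 10 → 5

Answer: 5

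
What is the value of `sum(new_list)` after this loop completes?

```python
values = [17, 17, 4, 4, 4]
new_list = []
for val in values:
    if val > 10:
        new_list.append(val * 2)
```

Sum of doubled values > 10
`new_list` takes the values: [] → [34] → [34, 34]
So `sum(new_list)` = 68

Answer: 68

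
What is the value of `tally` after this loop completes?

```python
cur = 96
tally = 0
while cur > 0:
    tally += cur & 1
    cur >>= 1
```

Count set bits in 96 (binary: 0b1100000)
`tally` takes the values: 0 → 1 → 2

Answer: 2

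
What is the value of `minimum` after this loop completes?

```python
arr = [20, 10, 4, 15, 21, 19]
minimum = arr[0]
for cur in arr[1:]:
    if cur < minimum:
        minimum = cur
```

Minimum of [20, 10, 4, 15, 21, 19]
`minimum` takes the values: 20 → 10 → 4

Answer: 4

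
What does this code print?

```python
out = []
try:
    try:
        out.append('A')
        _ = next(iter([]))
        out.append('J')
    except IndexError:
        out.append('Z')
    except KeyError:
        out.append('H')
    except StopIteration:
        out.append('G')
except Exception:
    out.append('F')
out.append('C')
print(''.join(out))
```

Execution trace: 'A' (inner try body) → 'G' (inner except StopIteration) → 'C' (after the try/except). Output: AGC

Answer: AGC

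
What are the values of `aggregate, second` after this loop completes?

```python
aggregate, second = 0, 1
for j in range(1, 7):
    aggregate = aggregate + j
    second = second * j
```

Sum and factorial of 1 to 6
`aggregate, second` takes the values: (0, 1) → (1, 1) → (3, 1) → (3, 2) → (6, 2) → (6, 6) → (10, 6) → (10, 24) → (15, 24) → (15, 120) → (21, 120) → (21, 720)

Answer: 21, 720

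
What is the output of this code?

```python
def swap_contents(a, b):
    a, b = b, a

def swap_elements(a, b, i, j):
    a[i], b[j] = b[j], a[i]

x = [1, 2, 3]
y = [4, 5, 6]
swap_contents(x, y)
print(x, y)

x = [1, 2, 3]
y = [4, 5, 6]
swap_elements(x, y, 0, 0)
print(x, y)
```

Key concept: parameter rebinding vs mutation.
Step by step:
`x = [1, 2, 3]` → x = [1, 2, 3]
`y = [4, 5, 6]` → y = [4, 5, 6]
`swap_contents(x, y)` → no visible change to tracked variables
`print(x, y)` → prints [1, 2, 3] [4, 5, 6]
`x = [1, 2, 3]` → x = [1, 2, 3]
`y = [4, 5, 6]` → y = [4, 5, 6]
`swap_elements(x, y, 0, 0)` → x = [4, 2, 3]; y = [1, 5, 6]
`print(x, y)` → prints [4, 2, 3] [1, 5, 6]

Answer:
[1, 2, 3] [4, 5, 6]
[4, 2, 3] [1, 5, 6]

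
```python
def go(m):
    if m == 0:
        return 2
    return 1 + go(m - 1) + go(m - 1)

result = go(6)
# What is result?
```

go(m) = 1 + 2·go(m-1), go(0)=2. Closed form: (2+1)·2^6 - 1 = 191.

Answer: 191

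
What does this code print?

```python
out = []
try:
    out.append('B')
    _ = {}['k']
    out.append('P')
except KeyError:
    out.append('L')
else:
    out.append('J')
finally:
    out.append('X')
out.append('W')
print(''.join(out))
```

Execution trace: 'B' (try body) → 'L' (except KeyError) → 'X' (finally) → 'W' (after the try/except). Output: BLXW

Answer: BLXW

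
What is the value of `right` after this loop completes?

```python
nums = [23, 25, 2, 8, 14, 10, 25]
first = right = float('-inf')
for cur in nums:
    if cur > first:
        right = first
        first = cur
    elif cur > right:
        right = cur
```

Second largest (with repeats) in [23, 25, 2, 8, 14, 10, 25]
`right` takes the values: -inf → 23 → 25

Answer: 25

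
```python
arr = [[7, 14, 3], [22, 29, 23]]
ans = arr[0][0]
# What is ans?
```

Trace:
`arr = [[7, 14, 3], [22, 29, 23]]` → arr = [[7, 14, 3], [22, 29, 23]]
`ans = arr[0][0]` → ans = 7
So ans = 7

Answer: 7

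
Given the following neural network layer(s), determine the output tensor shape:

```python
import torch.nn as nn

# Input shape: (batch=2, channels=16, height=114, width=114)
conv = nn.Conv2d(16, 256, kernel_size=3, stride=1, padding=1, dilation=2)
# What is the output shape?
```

Input: (2, 16, 114, 114) -> Output: (2, 256, 112, 112)

Answer: (2, 256, 112, 112)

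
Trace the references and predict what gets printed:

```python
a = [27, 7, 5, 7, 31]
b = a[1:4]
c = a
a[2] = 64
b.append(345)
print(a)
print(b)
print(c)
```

Key concept: slice vs alias.
Step by step:
`a = [27, 7, 5, 7, 31]` → a = [27, 7, 5, 7, 31]
`b = a[1:4]` → b = [7, 5, 7]
`c = a` → c = [27, 7, 5, 7, 31] (same object as a)
`a[2] = 64` → a = [27, 7, 64, 7, 31] (same object as c); c = [27, 7, 64, 7, 31] (same object as a)
`b.append(345)` → b = [7, 5, 7, 345]
`print(a)` → prints [27, 7, 64, 7, 31]
`print(b)` → prints [7, 5, 7, 345]
`print(c)` → prints [27, 7, 64, 7, 31]

Answer:
[27, 7, 64, 7, 31]
[7, 5, 7, 345]
[27, 7, 64, 7, 31]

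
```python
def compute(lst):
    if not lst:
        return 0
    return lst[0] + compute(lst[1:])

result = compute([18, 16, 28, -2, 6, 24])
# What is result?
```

18 + 16 + 28 + (-2) + 6 + 24 + 0 = 90

Answer: 90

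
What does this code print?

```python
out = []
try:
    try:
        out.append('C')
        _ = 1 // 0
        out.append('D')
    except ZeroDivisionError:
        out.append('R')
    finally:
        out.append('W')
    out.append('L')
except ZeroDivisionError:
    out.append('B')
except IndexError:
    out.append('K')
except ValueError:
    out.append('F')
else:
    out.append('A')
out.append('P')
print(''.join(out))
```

Execution trace: 'C' (inner try body) → 'R' (inner except ZeroDivisionError) → 'W' (inner finally) → 'L' (try body, no exception) → 'A' (else) → 'P' (after the try/except). Output: CRWLAP

Answer: CRWLAP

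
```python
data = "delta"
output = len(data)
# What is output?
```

Trace:
`data = "delta"` → data = 'delta'
`output = len(data)` → output = 5
So output = 5

Answer: 5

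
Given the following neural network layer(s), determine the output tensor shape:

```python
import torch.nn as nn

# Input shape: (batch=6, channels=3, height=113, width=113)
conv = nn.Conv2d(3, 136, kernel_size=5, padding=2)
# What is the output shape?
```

Input: (6, 3, 113, 113) -> Output: (6, 136, 113, 113)

Answer: (6, 136, 113, 113)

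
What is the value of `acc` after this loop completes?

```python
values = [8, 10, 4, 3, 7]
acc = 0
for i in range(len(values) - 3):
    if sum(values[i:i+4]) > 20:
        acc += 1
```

Count windows with sum > 20
`acc` takes the values: 0 → 1 → 2

Answer: 2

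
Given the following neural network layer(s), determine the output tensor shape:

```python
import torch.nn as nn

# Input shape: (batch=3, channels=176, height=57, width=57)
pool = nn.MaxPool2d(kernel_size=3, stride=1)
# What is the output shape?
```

Input: (3, 176, 57, 57) -> Output: (3, 176, 55, 55)

Answer: (3, 176, 55, 55)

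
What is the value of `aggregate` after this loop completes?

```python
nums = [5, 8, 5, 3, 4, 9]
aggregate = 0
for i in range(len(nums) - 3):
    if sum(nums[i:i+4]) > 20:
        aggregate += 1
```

Count windows with sum > 20
`aggregate` takes the values: 0 → 1 → 2

Answer: 2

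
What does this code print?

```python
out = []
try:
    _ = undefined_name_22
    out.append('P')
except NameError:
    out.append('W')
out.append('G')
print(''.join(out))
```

Execution trace: 'W' (except NameError) → 'G' (after the try/except). Output: WG

Answer: WG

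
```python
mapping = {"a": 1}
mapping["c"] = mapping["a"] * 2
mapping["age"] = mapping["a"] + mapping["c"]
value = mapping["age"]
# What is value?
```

Trace:
`mapping = {"a": 1}` → mapping = {'a': 1}
`mapping["c"] = mapping["a"] * 2` → mapping = {'a': 1, 'c': 2}
`mapping["age"] = mapping["a"] + mapping["c"]` → mapping = {'a': 1, 'c': 2, 'age': 3}
`value = mapping["age"]` → value = 3
So value = 3

Answer: 3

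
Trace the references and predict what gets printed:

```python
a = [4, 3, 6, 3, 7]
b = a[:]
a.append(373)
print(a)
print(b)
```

Key concept: slice [:] creates copy.
Step by step:
`a = [4, 3, 6, 3, 7]` → a = [4, 3, 6, 3, 7]
`b = a[:]` → b = [4, 3, 6, 3, 7]
`a.append(373)` → a = [4, 3, 6, 3, 7, 373]
`print(a)` → prints [4, 3, 6, 3, 7, 373]
`print(b)` → prints [4, 3, 6, 3, 7]

Answer:
[4, 3, 6, 3, 7, 373]
[4, 3, 6, 3, 7]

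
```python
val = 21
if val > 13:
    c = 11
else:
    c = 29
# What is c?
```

Trace:
`val = 21` → val = 21
`if val > 13: ...` → val > 13 is True → c = 11
So c = 11

Answer: 11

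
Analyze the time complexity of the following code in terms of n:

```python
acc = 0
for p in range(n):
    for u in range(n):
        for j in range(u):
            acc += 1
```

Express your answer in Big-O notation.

Each loop level contributes: n × n × n. Multiplying the contributions gives O(n^3).

Answer: O(n^3)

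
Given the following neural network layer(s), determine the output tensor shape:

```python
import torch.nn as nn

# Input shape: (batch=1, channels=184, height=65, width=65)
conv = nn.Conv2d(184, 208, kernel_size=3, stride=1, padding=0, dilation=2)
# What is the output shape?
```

Input: (1, 184, 65, 65) -> Output: (1, 208, 61, 61)

Answer: (1, 208, 61, 61)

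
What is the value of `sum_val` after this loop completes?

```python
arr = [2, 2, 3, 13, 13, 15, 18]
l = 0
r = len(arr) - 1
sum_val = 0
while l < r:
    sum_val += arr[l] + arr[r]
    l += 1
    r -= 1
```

Sum of pairs from ends
`sum_val` takes the values: 0 → 20 → 37 → 53

Answer: 53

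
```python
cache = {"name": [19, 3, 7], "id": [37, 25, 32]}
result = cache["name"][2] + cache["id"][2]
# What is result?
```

Trace:
`cache = {"name": [19, 3, 7], "id": [37, 25, 32]}` → cache = {'name': [19, 3, 7], 'id': [37, 25, 32]}
`result = cache["name"][2] + cache["id"][2]` → result = 39
So result = 39

Answer: 39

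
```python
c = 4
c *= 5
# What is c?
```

Trace:
`c = 4` → c = 4
`c *= 5` → c = 20
So c = 20

Answer: 20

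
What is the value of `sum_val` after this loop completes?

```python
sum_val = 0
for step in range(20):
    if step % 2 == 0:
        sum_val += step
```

Sum of even numbers 0 to 19
`sum_val` takes the values: 0 → 2 → 6 → 12 → 20 → 30 → 42 → 56 → 72 → 90

Answer: 90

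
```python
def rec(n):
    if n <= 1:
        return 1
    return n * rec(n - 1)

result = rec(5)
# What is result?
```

rec(5) = 5 * 4 * 3 * 2 * 1 = 120

Answer: 120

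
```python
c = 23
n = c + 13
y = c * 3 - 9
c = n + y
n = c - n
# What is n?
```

Trace:
`c = 23` → c = 23
`n = c + 13` → n = 36
`y = c * 3 - 9` → y = 60
`c = n + y` → c = 96
`n = c - n` → n = 60
So n = 60

Answer: 60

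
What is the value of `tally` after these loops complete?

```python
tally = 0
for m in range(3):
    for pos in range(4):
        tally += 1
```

3 * 4 = 12
`tally` takes the values: 0 → 1 → 2 → 3 → 4 → 5 → 6 → 7 → 8 → 9 → 10 → 11 → 12

Answer: 12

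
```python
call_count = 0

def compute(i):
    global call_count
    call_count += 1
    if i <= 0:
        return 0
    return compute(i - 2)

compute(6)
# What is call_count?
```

Linear recursion stepping by 2: 4 calls from i=6 down to ≤0.

Answer: 4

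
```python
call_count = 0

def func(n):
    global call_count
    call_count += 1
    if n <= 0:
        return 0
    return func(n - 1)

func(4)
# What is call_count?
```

Linear recursion stepping by 1: 5 calls from n=4 down to ≤0.

Answer: 5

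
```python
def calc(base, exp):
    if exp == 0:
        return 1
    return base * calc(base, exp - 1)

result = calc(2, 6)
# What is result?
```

calc(2, 6) = 2 * 2 * 2 * 2 * 2 * 2 = 64

Answer: 64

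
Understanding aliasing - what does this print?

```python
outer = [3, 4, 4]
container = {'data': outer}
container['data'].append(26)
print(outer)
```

Key concept: dict holds reference to list.
Step by step:
`outer = [3, 4, 4]` → outer = [3, 4, 4]
`container = {'data': outer}` → container = {'data': [3, 4, 4]}
`container['data'].append(26)` → outer = [3, 4, 4, 26]; container = {'data': [3, 4, 4, 26]}
`print(outer)` → prints [3, 4, 4, 26]

Answer: [3, 4, 4, 26]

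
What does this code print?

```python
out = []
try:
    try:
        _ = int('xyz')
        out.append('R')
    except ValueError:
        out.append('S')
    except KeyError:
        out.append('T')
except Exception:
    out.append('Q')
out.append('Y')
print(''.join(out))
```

Execution trace: 'S' (inner except ValueError) → 'Y' (after the try/except). Output: SY

Answer: SY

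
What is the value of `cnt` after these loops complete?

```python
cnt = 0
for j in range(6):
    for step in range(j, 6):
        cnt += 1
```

Upper triangle: 6 + 5 + ... + 1
`cnt` takes the values: 0 → 1 → 2 → 3 → 4 → 5 → 6 → 7 → 8 → 9 → 10 → 11 → 12 → 13 → 14 → 15 → 16 → 17 → 18 → 19 → 20 → 21

Answer: 21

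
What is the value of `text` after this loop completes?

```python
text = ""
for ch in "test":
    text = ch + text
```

Reverse 'test'
`text` takes the values: "" → "t" → "et" → "set" → "tset"

Answer: "tset"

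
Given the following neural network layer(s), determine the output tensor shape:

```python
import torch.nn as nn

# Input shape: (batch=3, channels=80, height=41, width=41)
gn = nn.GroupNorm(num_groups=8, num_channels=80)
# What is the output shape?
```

Input: (3, 80, 41, 41) -> Output: (3, 80, 41, 41)

Answer: (3, 80, 41, 41)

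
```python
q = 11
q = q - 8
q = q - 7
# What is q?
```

Trace:
`q = 11` → q = 11
`q = q - 8` → q = 3
`q = q - 7` → q = -4
So q = -4

Answer: -4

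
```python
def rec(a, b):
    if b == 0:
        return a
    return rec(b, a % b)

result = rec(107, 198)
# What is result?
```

rec(107, 198) -> rec(198, 107) -> rec(107, 91) -> rec(91, 16) -> rec(16, 11) -> rec(11, 5) -> rec(5, 1) -> rec(1, 0) -> 1

Answer: 1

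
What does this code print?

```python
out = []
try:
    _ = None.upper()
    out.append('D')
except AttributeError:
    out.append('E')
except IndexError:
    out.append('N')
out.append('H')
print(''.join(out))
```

Execution trace: 'E' (except AttributeError) → 'H' (after the try/except). Output: EH

Answer: EH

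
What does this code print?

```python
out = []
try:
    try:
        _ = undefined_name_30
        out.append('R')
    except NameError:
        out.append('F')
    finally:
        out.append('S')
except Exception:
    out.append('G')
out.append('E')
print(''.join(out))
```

Execution trace: 'F' (inner except NameError) → 'S' (inner finally) → 'E' (after the try/except). Output: FSE

Answer: FSE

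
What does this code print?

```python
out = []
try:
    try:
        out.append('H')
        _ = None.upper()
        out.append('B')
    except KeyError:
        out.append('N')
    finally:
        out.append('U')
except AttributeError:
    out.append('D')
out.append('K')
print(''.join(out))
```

Execution trace: 'H' (try body) → 'U' (finally) → 'D' (outer except AttributeError) → 'K' (after the try/except). Output: HUDK

Answer: HUDK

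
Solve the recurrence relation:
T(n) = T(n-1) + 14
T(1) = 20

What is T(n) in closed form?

Unrolling: T(n) = T(1) + 14·(n-1) = 20 + 14(n-1) = 14n + 6.

Answer: T(n) = 14n + 6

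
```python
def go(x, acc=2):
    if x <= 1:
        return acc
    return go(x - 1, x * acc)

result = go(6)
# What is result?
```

Accumulator trace (n, acc): (6, 2) -> (5, 12) -> (4, 60) -> (3, 240) -> (2, 720) -> (1, 1440) -> return 1440

Answer: 1440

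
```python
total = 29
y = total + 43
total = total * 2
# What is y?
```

Trace:
`total = 29` → total = 29
`y = total + 43` → y = 72
`total = total * 2` → total = 58
So y = 72

Answer: 72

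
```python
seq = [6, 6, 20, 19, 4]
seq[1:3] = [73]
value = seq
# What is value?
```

Trace:
`seq = [6, 6, 20, 19, 4]` → seq = [6, 6, 20, 19, 4]
`seq[1:3] = [73]` → seq = [6, 73, 19, 4]
`value = seq` → value = [6, 73, 19, 4]
So value = [6, 73, 19, 4]

Answer: [6, 73, 19, 4]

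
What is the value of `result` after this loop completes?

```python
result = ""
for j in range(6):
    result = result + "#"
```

Repeat '#' 6 times
`result` takes the values: "" → "#" → "##" → "###" → "####" → "#####" → "######"

Answer: "######"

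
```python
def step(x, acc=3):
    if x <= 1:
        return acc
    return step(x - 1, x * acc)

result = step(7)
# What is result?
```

Accumulator trace (n, acc): (7, 3) -> (6, 21) -> (5, 126) -> (4, 630) -> (3, 2520) -> (2, 7560) -> (1, 15120) -> return 15120

Answer: 15120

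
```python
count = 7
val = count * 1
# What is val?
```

Trace:
`count = 7` → count = 7
`val = count * 1` → val = 7
So val = 7

Answer: 7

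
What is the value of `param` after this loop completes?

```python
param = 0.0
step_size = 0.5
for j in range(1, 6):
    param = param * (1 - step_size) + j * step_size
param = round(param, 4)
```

Moving average with lr=0.5
`param` takes the values: 0.0 → 0.5 → 1.25 → 2.125 → 3.0625 → 4.03125 → 4.0312

Answer: 4.0312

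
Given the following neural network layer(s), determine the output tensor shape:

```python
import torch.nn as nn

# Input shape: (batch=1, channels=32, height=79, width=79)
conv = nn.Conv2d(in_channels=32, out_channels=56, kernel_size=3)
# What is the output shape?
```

Input: (1, 32, 79, 79) -> Output: (1, 56, 77, 77)

Answer: (1, 56, 77, 77)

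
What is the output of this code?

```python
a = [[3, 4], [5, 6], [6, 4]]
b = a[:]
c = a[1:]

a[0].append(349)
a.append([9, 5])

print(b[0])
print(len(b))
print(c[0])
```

Key concept: slice with nested mutation.
Step by step:
`a = [[3, 4], [5, 6], [6, 4]]` → a = [[3, 4], [5, 6], [6, 4]]
`b = a[:]` → b = [[3, 4], [5, 6], [6, 4]]
`c = a[1:]` → c = [[5, 6], [6, 4]]
`a[0].append(349)` → a = [[3, 4, 349], [5, 6], [6, 4]]; b = [[3, 4, 349], [5, 6], [6, 4]]
`a.append([9, 5])` → a = [[3, 4, 349], [5, 6], [6, 4], [9, 5]]
`print(b[0])` → prints [3, 4, 349]
`print(len(b))` → prints 3
`print(c[0])` → prints [5, 6]

Answer:
[3, 4, 349]
3
[5, 6]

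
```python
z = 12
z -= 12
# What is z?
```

Trace:
`z = 12` → z = 12
`z -= 12` → z = 0
So z = 0

Answer: 0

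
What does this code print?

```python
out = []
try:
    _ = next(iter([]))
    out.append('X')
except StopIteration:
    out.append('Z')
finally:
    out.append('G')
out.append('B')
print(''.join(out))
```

Execution trace: 'Z' (except StopIteration) → 'G' (finally) → 'B' (after the try/except). Output: ZGB

Answer: ZGB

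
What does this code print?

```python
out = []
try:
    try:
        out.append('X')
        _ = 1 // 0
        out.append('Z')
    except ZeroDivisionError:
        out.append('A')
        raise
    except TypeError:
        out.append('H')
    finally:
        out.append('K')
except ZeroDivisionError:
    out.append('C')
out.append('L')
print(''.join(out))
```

Execution trace: 'X' (inner try body) → 'A' (inner except ZeroDivisionError) → 'K' (inner finally) → 'C' (outer except ZeroDivisionError) → 'L' (after the try/except). Output: XAKCL

Answer: XAKCL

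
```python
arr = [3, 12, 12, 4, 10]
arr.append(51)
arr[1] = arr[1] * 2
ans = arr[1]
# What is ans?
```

Trace:
`arr = [3, 12, 12, 4, 10]` → arr = [3, 12, 12, 4, 10]
`arr.append(51)` → arr = [3, 12, 12, 4, 10, 51]
`arr[1] = arr[1] * 2` → arr = [3, 24, 12, 4, 10, 51]
`ans = arr[1]` → ans = 24
So ans = 24

Answer: 24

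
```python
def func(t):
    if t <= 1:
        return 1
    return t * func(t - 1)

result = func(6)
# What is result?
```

func(6) = 6 * 5 * 4 * 3 * 2 * 1 = 720

Answer: 720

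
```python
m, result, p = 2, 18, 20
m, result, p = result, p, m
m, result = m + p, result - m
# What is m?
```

Trace:
`m, result, p = 2, 18, 20` → m = 2; result = 18; p = 20
`m, result, p = result, p, m` → m = 18; result = 20; p = 2
`m, result = m + p, result - m` → m = 20; result = 2
So m = 20

Answer: 20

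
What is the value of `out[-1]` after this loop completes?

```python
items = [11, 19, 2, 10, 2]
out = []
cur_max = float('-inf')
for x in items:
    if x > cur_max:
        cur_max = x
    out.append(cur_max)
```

Running max ends at 19
`out` takes the values: [] → [11] → [11, 19] → [11, 19, 19] → [11, 19, 19, 19] → [11, 19, 19, 19, 19]
So `out[-1]` = 19

Answer: 19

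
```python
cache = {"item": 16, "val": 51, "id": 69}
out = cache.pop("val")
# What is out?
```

Trace:
`cache = {"item": 16, "val": 51, "id": 69}` → cache = {'item': 16, 'val': 51, 'id': 69}
`out = cache.pop("val")` → cache = {'item': 16, 'id': 69}; out = 51
So out = 51

Answer: 51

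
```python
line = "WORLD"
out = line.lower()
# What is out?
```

Trace:
`line = "WORLD"` → line = 'WORLD'
`out = line.lower()` → out = 'world'
So out = 'world'

Answer: 'world'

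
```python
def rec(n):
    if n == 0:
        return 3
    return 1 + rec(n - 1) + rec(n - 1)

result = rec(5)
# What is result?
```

rec(n) = 1 + 2·rec(n-1), rec(0)=3. Closed form: (3+1)·2^5 - 1 = 127.

Answer: 127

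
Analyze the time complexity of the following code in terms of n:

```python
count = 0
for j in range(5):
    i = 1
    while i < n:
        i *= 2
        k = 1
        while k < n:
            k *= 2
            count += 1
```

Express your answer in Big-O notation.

Each loop level contributes: 1 × log n × log n. Multiplying the contributions gives O(log² n).

Answer: O(log² n)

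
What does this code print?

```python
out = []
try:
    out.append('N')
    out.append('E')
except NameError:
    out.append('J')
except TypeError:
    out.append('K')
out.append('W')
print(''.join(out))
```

Execution trace: 'N' (try body) → 'E' (try body, no exception) → 'W' (after the try/except). Output: NEW

Answer: NEW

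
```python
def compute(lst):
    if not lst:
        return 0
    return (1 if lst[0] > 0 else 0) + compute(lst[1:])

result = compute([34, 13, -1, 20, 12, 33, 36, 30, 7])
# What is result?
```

Count of positive elements in [34, 13, -1, 20, 12, 33, 36, 30, 7] = 8

Answer: 8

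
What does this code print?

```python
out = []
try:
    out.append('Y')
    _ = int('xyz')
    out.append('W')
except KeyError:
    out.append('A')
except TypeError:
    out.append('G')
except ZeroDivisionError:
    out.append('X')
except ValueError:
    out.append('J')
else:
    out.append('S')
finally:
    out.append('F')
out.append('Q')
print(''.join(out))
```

Execution trace: 'Y' (try body) → 'J' (except ValueError) → 'F' (finally) → 'Q' (after the try/except). Output: YJFQ

Answer: YJFQ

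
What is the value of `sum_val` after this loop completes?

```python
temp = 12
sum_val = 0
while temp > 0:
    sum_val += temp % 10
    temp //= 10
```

Sum digits of 12
`sum_val` takes the values: 0 → 2 → 3

Answer: 3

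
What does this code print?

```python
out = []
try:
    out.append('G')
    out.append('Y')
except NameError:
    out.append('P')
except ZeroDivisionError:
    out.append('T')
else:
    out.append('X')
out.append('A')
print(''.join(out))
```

Execution trace: 'G' (try body) → 'Y' (try body, no exception) → 'X' (else) → 'A' (after the try/except). Output: GYXA

Answer: GYXA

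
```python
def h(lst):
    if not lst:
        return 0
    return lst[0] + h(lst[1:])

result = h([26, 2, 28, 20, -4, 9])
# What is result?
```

26 + 2 + 28 + 20 + (-4) + 9 + 0 = 81

Answer: 81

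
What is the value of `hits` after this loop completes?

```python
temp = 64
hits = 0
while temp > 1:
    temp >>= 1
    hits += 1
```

Count right shifts until 1
`hits` takes the values: 0 → 1 → 2 → 3 → 4 → 5 → 6

Answer: 6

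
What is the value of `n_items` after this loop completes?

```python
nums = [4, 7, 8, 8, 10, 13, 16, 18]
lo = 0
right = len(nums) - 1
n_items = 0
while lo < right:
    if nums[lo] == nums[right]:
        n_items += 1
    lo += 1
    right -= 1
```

Count matching pairs from ends
`n_items` takes the values: 0

Answer: 0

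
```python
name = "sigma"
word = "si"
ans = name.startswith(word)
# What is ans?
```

Trace:
`name = "sigma"` → name = 'sigma'
`word = "si"` → word = 'si'
`ans = name.startswith(word)` → ans = True
So ans = True

Answer: True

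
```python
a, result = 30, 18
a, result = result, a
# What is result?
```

Trace:
`a, result = 30, 18` → a = 30; result = 18
`a, result = result, a` → a = 18; result = 30
So result = 30

Answer: 30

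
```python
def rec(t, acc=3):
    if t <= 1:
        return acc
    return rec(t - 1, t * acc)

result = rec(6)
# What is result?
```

Accumulator trace (n, acc): (6, 3) -> (5, 18) -> (4, 90) -> (3, 360) -> (2, 1080) -> (1, 2160) -> return 2160

Answer: 2160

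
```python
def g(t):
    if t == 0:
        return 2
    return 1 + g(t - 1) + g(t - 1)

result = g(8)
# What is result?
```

g(t) = 1 + 2·g(t-1), g(0)=2. Closed form: (2+1)·2^8 - 1 = 767.

Answer: 767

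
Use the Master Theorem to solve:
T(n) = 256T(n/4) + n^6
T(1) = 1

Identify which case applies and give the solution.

a=256, b=4, f(n)=n^6. log_4(256) = 4. Since c=6 > 4 and the regularity condition holds (256(n/4)^6 = (256/4^6)n^6 with 256/4^6 < 1), Case 3 applies: T(n) = Θ(f(n)) = O(n^6).

Answer: O(n^6) - Case 3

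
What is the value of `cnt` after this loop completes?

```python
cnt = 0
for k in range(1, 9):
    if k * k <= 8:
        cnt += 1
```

Count numbers where k² ≤ 8
`cnt` takes the values: 0 → 1 → 2

Answer: 2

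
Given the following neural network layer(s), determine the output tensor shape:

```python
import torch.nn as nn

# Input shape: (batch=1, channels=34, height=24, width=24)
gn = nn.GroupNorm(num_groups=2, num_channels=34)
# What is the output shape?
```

Input: (1, 34, 24, 24) -> Output: (1, 34, 24, 24)

Answer: (1, 34, 24, 24)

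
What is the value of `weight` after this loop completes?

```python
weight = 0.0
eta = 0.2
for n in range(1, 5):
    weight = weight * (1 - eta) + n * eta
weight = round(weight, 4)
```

Moving average with lr=0.2
`weight` takes the values: 0.0 → 0.2 → 0.56 → 1.048 → 1.6384

Answer: 1.6384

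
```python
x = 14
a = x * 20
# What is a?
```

Trace:
`x = 14` → x = 14
`a = x * 20` → a = 280
So a = 280

Answer: 280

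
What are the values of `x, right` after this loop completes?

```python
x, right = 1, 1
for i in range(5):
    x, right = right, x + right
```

Fibonacci: after 5 iterations
`x, right` takes the values: (1, 1) → (1, 2) → (2, 3) → (3, 5) → (5, 8) → (8, 13)

Answer: 8, 13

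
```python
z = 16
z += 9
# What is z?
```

Trace:
`z = 16` → z = 16
`z += 9` → z = 25
So z = 25

Answer: 25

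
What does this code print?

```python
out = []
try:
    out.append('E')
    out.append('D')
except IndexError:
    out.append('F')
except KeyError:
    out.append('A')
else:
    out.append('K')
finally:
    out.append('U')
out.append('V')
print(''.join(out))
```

Execution trace: 'E' (try body) → 'D' (try body, no exception) → 'K' (else) → 'U' (finally) → 'V' (after the try/except). Output: EDKUV

Answer: EDKUV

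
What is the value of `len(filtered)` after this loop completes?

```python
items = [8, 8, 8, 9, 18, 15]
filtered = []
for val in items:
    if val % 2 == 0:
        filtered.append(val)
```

Count even numbers in [8, 8, 8, 9, 18, 15]
`filtered` takes the values: [] → [8] → [8, 8] → [8, 8, 8] → [8, 8, 8, 18]
So `len(filtered)` = 4

Answer: 4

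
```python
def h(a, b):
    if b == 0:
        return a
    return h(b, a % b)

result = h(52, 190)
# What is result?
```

h(52, 190) -> h(190, 52) -> h(52, 34) -> h(34, 18) -> h(18, 16) -> h(16, 2) -> h(2, 0) -> 2

Answer: 2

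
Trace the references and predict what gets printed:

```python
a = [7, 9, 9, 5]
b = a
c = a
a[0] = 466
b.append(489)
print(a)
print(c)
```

Key concept: multiple aliases.
Step by step:
`a = [7, 9, 9, 5]` → a = [7, 9, 9, 5]
`b = a` → b = [7, 9, 9, 5] (same object as a)
`c = a` → c = [7, 9, 9, 5] (same object as a, b)
`a[0] = 466` → a = [466, 9, 9, 5] (same object as b, c); b = [466, 9, 9, 5] (same object as a, c); c = [466, 9, 9, 5] (same object as a, b)
`b.append(489)` → a = [466, 9, 9, 5, 489] (same object as b, c); b = [466, 9, 9, 5, 489] (same object as a, c); c = [466, 9, 9, 5, 489] (same object as a, b)
`print(a)` → prints [466, 9, 9, 5, 489]
`print(c)` → prints [466, 9, 9, 5, 489]

Answer:
[466, 9, 9, 5, 489]
[466, 9, 9, 5, 489]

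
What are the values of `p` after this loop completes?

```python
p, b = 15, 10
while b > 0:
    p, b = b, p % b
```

GCD of 15 and 10
`p` takes the values: 15 → 10 → 5

Answer: 5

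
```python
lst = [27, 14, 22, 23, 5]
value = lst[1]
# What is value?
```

Trace:
`lst = [27, 14, 22, 23, 5]` → lst = [27, 14, 22, 23, 5]
`value = lst[1]` → value = 14
So value = 14

Answer: 14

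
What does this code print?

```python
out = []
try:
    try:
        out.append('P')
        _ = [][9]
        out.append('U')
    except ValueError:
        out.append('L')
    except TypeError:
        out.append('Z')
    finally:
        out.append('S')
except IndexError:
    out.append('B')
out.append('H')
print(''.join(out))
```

Execution trace: 'P' (try body) → 'S' (finally) → 'B' (outer except IndexError) → 'H' (after the try/except). Output: PSBH

Answer: PSBH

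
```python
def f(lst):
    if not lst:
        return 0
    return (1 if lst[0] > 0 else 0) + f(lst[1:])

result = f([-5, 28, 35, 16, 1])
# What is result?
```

Count of positive elements in [-5, 28, 35, 16, 1] = 4

Answer: 4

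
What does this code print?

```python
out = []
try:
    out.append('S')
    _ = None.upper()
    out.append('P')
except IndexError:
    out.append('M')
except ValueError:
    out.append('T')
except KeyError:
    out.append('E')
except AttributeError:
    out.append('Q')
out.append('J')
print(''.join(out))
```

Execution trace: 'S' (try body) → 'Q' (except AttributeError) → 'J' (after the try/except). Output: SQJ

Answer: SQJ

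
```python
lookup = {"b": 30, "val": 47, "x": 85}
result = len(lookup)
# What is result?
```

Trace:
`lookup = {"b": 30, "val": 47, "x": 85}` → lookup = {'b': 30, 'val': 47, 'x': 85}
`result = len(lookup)` → result = 3
So result = 3

Answer: 3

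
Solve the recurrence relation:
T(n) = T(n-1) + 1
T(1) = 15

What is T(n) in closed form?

Unrolling: T(n) = T(1) + 1·(n-1) = 15 + 1(n-1) = n + 14.

Answer: T(n) = n + 14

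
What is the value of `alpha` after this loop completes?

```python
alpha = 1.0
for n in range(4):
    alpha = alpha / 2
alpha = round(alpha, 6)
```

Halving LR 4 times: 1 / 2^4
`alpha` takes the values: 1.0 → 0.5 → 0.25 → 0.125 → 0.0625

Answer: 0.0625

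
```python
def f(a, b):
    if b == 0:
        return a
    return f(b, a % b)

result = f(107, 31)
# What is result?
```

f(107, 31) -> f(31, 14) -> f(14, 3) -> f(3, 2) -> f(2, 1) -> f(1, 0) -> 1

Answer: 1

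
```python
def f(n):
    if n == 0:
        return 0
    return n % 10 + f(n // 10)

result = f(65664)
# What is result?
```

Sum of digits of 65664: 4 + 6 + 6 + 5 + 6 = 27

Answer: 27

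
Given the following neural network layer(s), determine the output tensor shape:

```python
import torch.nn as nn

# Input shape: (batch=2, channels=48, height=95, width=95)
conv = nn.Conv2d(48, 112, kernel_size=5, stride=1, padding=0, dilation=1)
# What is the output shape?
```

Input: (2, 48, 95, 95) -> Output: (2, 112, 91, 91)

Answer: (2, 112, 91, 91)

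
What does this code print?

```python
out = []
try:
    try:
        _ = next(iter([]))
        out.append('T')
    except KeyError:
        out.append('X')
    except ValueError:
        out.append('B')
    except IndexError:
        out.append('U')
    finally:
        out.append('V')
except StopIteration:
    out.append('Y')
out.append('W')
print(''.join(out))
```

Execution trace: 'V' (inner finally) → 'Y' (outer except StopIteration) → 'W' (after the try/except). Output: VYW

Answer: VYW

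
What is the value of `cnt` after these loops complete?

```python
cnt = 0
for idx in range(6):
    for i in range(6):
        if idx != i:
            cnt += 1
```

6² - 6 (exclude diagonal)
`cnt` takes the values: 0 → 1 → 2 → 3 → 4 → 5 → 6 → 7 → 8 → 9 → 10 → 11 → 12 → 13 → 14 → 15 → 16 → 17 → 18 → 19 → 20 → 21 → 22 → 23 → 24 → 25 → 26 → 27 → 28 → 29 → 30

Answer: 30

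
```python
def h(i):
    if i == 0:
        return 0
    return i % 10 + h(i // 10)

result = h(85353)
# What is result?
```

Sum of digits of 85353: 3 + 5 + 3 + 5 + 8 = 24

Answer: 24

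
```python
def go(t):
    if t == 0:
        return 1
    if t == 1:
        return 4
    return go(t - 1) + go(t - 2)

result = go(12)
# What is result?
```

Build up from base cases: go(0)=1, go(1)=4, go(2)=5, go(3)=9, go(4)=14, go(5)=23, go(6)=37, ..., go(12)=665

Answer: 665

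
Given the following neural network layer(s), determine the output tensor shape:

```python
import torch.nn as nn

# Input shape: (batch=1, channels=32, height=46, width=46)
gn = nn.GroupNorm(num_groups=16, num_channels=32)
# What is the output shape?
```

Input: (1, 32, 46, 46) -> Output: (1, 32, 46, 46)

Answer: (1, 32, 46, 46)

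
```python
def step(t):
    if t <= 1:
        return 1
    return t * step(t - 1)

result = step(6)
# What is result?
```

step(6) = 6 * 5 * 4 * 3 * 2 * 1 = 720

Answer: 720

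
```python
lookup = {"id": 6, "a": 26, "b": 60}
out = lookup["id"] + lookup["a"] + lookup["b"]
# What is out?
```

Trace:
`lookup = {"id": 6, "a": 26, "b": 60}` → lookup = {'id': 6, 'a': 26, 'b': 60}
`out = lookup["id"] + lookup["a"] + lookup["b"]` → out = 92
So out = 92

Answer: 92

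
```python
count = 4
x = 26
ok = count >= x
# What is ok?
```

Trace:
`count = 4` → count = 4
`x = 26` → x = 26
`ok = count >= x` → ok = False
So ok = False

Answer: False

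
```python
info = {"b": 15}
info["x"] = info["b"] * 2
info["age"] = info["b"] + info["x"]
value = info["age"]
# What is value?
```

Trace:
`info = {"b": 15}` → info = {'b': 15}
`info["x"] = info["b"] * 2` → info = {'b': 15, 'x': 30}
`info["age"] = info["b"] + info["x"]` → info = {'b': 15, 'x': 30, 'age': 45}
`value = info["age"]` → value = 45
So value = 45

Answer: 45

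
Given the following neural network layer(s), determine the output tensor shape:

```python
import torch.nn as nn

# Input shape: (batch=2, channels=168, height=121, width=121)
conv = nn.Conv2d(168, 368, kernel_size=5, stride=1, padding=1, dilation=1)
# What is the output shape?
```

Input: (2, 168, 121, 121) -> Output: (2, 368, 119, 119)

Answer: (2, 368, 119, 119)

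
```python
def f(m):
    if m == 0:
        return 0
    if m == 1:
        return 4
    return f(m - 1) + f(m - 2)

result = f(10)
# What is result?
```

Build up from base cases: f(0)=0, f(1)=4, f(2)=4, f(3)=8, f(4)=12, f(5)=20, f(6)=32, ..., f(10)=220

Answer: 220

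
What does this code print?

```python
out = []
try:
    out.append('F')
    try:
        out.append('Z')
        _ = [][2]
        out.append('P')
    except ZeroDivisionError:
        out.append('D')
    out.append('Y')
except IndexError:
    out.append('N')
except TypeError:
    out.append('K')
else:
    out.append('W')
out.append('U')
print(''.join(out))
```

Execution trace: 'F' (try body) → 'Z' (inner try body) → 'N' (except IndexError) → 'U' (after the try/except). Output: FZNU

Answer: FZNU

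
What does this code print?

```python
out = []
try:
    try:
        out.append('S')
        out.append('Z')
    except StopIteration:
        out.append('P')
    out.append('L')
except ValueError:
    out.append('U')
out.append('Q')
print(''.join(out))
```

Execution trace: 'S' (inner try body) → 'Z' (inner try body, no exception) → 'L' (try body, no exception) → 'Q' (after the try/except). Output: SZLQ

Answer: SZLQ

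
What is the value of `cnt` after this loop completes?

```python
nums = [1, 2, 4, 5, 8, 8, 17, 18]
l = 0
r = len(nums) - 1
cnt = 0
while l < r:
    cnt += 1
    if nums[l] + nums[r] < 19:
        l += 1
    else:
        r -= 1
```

Steps to find pair summing to 19
`cnt` takes the values: 0 → 1 → 2 → 3 → 4 → 5 → 6 → 7

Answer: 7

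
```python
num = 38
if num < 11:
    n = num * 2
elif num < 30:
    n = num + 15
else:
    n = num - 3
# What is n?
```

Trace:
`num = 38` → num = 38
`if num < 11: ...` → num < 11 is False, num < 30 is False, take else branch → n = 35
So n = 35

Answer: 35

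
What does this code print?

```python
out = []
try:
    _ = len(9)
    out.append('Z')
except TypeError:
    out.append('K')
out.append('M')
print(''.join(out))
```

Execution trace: 'K' (except TypeError) → 'M' (after the try/except). Output: KM

Answer: KM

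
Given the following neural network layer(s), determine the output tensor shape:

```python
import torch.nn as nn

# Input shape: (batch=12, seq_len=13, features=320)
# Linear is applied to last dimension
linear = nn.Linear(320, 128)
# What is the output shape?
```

Input: (12, 13, 320) -> Output: (12, 13, 128)

Answer: (12, 13, 128)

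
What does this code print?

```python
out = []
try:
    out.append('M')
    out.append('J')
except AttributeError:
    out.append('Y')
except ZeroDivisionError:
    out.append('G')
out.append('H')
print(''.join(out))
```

Execution trace: 'M' (try body) → 'J' (try body, no exception) → 'H' (after the try/except). Output: MJH

Answer: MJH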